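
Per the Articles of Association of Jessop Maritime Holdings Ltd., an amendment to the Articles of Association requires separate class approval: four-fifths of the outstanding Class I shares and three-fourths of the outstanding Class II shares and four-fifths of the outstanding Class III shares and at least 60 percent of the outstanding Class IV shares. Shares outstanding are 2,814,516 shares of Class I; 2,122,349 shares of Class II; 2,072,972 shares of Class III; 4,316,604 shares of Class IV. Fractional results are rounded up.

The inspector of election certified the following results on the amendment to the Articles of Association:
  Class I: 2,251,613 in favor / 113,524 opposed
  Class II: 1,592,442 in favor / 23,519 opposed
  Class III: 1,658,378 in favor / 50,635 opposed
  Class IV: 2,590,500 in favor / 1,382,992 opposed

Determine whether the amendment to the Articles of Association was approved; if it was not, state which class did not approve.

Class I: 4/5 of 2814516 = 2251612.80, rounded up to 2251613; 2,251,613 required, 2,251,613 in favor — approved.
Class II: 3/4 of 2122349 = 1591761.75, rounded up to 1591762; 1,591,762 required, 1,592,442 in favor — approved.
Class III: 4/5 of 2072972 = 1658377.60, rounded up to 1658378; 1,658,378 required, 1,658,378 in favor — approved.
Class IV: 3/5 of 4316604 = 2589962.40, rounded up to 2589963; 2,589,963 required, 2,590,500 in favor — approved.

Approved — every class gave the required vote.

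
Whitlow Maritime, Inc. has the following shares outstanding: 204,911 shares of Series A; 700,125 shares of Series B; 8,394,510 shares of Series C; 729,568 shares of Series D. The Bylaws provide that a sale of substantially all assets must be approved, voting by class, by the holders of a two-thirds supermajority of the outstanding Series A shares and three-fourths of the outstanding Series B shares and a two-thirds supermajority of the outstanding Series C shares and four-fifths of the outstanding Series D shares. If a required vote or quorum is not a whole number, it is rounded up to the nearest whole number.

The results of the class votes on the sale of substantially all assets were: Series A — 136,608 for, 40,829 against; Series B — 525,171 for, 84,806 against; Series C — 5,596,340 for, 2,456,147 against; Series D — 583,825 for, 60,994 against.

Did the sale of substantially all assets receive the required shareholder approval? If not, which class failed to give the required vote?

Approved — every class gave the required vote.

Series A: 2/3 of 204911 = 136607.33, rounded up to 136608; 136,608 required, 136,608 in favor — approved.
Series B: 3/4 of 700125 = 525093.75, rounded up to 525094; 525,094 required, 525,171 in favor — approved.
Series C: 2/3 of 8394510 = 5596340; 5,596,340 required, 5,596,340 in favor — approved.
Series D: 4/5 of 729568 = 583654.40, rounded up to 583655; 583,655 required, 583,825 in favor — approved.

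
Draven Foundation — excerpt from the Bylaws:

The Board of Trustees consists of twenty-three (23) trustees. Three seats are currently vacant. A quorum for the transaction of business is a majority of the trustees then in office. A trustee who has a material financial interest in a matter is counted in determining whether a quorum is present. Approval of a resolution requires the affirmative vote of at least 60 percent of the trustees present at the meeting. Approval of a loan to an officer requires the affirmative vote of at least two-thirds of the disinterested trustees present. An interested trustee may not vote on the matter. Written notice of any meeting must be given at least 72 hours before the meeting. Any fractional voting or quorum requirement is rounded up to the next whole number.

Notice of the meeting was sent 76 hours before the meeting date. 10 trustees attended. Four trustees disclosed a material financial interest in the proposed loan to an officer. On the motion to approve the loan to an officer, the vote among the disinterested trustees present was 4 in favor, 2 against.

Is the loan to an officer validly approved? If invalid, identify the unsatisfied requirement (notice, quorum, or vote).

Notice: 76 hours given; 72 required (76 ≥ 72). Satisfied.
Quorum: 10 present (interested trustees count toward quorum); quorum is 11. Not satisfied.
Vote: the loan to an officer requires two-thirds of the disinterested trustees present (10 − 4 = 6). 2/3 of 6 = 4, so 4 affirmative votes are needed; 4 voted in favor. Satisfied. (Moot — without a quorum no business can be validly transacted.)

Invalid — quorum requirement not satisfied.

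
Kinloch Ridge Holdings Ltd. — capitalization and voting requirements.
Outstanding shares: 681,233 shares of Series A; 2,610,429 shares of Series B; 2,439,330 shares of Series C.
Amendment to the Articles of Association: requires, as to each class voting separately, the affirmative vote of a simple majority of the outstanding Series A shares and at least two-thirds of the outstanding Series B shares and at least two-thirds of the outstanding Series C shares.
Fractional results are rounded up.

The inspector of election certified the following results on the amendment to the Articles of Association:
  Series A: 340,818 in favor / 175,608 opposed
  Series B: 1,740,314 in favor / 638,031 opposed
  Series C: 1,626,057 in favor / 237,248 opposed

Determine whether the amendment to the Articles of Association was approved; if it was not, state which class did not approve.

Series A: a majority of 681233 is 340617; 340,617 required, 340,818 in favor — approved.
Series B: 2/3 of 2610429 = 1740286; 1,740,286 required, 1,740,314 in favor — approved.
Series C: 2/3 of 2439330 = 1626220; 1,626,220 required, 1,626,057 in favor — not approved.

Not approved — the Series C shares did not give the required vote.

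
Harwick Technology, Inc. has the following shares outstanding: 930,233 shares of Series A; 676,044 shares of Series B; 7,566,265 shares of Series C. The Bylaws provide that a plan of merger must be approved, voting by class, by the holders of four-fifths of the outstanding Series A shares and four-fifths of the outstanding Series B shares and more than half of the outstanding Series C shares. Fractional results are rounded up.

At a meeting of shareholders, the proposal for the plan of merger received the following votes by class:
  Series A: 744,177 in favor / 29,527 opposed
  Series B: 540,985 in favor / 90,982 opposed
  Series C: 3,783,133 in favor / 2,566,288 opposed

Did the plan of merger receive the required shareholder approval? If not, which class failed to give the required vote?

Series A: 4/5 of 930233 = 744186.40, rounded up to 744187; 744,187 required, 744,177 in favor — not approved.
Series B: 4/5 of 676044 = 540835.20, rounded up to 540836; 540,836 required, 540,985 in favor — approved.
Series C: a majority of 7566265 is 3783133; 3,783,133 required, 3,783,133 in favor — approved.

Not approved — the Series A shares did not give the required vote.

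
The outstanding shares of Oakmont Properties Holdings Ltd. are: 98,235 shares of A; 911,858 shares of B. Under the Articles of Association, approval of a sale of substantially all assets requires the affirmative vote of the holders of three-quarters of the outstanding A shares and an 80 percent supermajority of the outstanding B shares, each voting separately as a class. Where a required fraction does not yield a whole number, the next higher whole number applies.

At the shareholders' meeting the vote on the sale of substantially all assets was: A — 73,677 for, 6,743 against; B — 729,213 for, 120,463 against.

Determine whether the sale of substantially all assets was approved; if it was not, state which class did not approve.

Not approved — the B shares did not give the required vote.

A: 3/4 of 98235 = 73676.25, rounded up to 73677; 73,677 required, 73,677 in favor — approved.
B: 4/5 of 911858 = 729486.40, rounded up to 729487; 729,487 required, 729,213 in favor — not approved.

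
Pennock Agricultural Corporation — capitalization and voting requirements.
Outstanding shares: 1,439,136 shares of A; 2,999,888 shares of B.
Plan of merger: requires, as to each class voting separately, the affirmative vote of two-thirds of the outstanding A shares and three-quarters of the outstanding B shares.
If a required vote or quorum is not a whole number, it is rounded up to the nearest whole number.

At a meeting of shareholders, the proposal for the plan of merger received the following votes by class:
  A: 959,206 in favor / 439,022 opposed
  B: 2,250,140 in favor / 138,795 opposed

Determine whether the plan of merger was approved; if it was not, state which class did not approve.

Not approved — the A shares did not give the required vote.

A: 2/3 of 1439136 = 959424; 959,424 required, 959,206 in favor — not approved.
B: 3/4 of 2999888 = 2249916; 2,249,916 required, 2,250,140 in favor — approved.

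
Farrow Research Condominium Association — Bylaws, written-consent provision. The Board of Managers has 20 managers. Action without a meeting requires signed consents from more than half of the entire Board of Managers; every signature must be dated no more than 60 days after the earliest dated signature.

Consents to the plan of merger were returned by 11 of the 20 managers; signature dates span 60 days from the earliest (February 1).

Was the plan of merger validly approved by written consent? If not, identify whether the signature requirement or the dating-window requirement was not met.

Effective — both the signature and dating-window requirements are satisfied.

Signatures required: more than half of 20 — a majority of 20 is 11, so 11 needed; 11 signed. Sufficient.
Dating window: the latest signature is 60 days after the earliest; the limit is 60 days. Within the window.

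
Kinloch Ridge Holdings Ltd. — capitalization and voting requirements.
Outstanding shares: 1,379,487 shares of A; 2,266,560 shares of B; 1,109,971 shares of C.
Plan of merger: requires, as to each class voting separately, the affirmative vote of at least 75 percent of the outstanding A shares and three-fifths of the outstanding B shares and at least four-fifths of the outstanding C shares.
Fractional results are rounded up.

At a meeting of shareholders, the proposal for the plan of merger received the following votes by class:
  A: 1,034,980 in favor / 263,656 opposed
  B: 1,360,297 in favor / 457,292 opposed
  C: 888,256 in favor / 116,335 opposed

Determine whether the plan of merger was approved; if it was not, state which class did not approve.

A: 3/4 of 1379487 = 1034615.25, rounded up to 1034616; 1,034,616 required, 1,034,980 in favor — approved.
B: 3/5 of 2266560 = 1359936; 1,359,936 required, 1,360,297 in favor — approved.
C: 4/5 of 1109971 = 887976.80, rounded up to 887977; 887,977 required, 888,256 in favor — approved.

Approved — every class gave the required vote.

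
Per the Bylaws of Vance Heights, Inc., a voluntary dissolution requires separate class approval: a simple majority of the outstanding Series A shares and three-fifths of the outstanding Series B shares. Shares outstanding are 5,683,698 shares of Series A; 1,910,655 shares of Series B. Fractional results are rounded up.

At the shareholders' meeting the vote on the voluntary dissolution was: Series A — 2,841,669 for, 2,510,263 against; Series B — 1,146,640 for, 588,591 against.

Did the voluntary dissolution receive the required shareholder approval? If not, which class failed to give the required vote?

Series A: a majority of 5683698 is 2841850; 2,841,850 required, 2,841,669 in favor — not approved.
Series B: 3/5 of 1910655 = 1146393; 1,146,393 required, 1,146,640 in favor — approved.

Not approved — the Series A shares did not give the required vote.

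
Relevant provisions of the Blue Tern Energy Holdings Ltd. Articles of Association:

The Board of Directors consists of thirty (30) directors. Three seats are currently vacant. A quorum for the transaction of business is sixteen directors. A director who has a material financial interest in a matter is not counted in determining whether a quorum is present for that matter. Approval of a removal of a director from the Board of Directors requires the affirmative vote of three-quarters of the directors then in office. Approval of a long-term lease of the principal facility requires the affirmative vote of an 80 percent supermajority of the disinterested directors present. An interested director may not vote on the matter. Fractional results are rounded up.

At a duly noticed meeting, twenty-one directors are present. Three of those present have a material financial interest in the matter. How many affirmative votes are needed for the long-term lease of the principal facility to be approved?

The long-term lease of the principal facility requires four-fifths of the disinterested directors present (21 − 3 = 18).
4/5 of 18 = 14.40, rounded up to 15.

15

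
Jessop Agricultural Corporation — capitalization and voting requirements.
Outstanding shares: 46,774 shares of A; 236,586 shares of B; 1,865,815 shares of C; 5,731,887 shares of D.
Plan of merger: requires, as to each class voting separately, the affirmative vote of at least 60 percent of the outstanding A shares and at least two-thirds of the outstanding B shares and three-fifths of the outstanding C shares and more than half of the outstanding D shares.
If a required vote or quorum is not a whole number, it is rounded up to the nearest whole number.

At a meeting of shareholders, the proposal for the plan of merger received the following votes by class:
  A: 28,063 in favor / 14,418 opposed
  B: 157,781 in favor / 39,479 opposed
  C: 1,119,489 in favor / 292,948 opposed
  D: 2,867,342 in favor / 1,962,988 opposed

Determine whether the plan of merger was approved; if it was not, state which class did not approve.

A: 3/5 of 46774 = 28064.40, rounded up to 28065; 28,065 required, 28,063 in favor — not approved.
B: 2/3 of 236586 = 157724; 157,724 required, 157,781 in favor — approved.
C: 3/5 of 1865815 = 1119489; 1,119,489 required, 1,119,489 in favor — approved.
D: a majority of 5731887 is 2865944; 2,865,944 required, 2,867,342 in favor — approved.

Not approved — the A shares did not give the required vote.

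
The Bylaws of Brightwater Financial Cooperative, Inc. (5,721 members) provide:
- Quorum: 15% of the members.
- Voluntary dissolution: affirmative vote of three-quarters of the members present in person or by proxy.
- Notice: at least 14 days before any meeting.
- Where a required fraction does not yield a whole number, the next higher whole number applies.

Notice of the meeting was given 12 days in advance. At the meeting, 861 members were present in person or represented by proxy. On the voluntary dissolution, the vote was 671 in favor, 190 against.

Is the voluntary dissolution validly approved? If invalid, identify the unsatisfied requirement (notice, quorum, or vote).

Invalid — notice requirement not satisfied.

Notice: 12 days given; 14 required. Not satisfied.
Quorum: 15% of 5,721 = 858.15, rounded up to 859; 861 present. Satisfied.
Vote: requires three-fourths of those present (861); 3/4 of 861 = 645.75, rounded up to 646, so 646 needed; 671 in favor. Satisfied.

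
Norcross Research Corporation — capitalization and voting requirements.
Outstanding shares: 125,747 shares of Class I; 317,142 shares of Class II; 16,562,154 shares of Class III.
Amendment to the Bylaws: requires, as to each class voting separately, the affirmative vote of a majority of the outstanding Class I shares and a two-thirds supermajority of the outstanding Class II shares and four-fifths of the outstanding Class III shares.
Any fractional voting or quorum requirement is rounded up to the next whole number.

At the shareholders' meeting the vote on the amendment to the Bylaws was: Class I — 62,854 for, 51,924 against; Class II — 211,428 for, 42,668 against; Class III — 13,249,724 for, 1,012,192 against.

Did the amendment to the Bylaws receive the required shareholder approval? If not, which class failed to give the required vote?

Not approved — the Class I shares did not give the required vote.

Class I: a majority of 125747 is 62874; 62,874 required, 62,854 in favor — not approved.
Class II: 2/3 of 317142 = 211428; 211,428 required, 211,428 in favor — approved.
Class III: 4/5 of 16562154 = 13249723.20, rounded up to 13249724; 13,249,724 required, 13,249,724 in favor — approved.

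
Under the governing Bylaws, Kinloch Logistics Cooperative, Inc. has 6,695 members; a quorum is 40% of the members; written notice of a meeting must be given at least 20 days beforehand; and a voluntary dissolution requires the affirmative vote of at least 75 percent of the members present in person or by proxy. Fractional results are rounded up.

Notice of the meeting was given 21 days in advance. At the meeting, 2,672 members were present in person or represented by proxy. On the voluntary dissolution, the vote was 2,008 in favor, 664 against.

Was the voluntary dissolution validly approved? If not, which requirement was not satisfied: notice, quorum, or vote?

Notice: 21 days given; 20 required. Satisfied.
Quorum: 40% of 6,695 = 2,678; 2,672 present. Not satisfied.
Vote: requires three-fourths of those present (2,672); 3/4 of 2672 = 2004, so 2,004 needed; 2,008 in favor. Satisfied.

Invalid — quorum requirement not satisfied.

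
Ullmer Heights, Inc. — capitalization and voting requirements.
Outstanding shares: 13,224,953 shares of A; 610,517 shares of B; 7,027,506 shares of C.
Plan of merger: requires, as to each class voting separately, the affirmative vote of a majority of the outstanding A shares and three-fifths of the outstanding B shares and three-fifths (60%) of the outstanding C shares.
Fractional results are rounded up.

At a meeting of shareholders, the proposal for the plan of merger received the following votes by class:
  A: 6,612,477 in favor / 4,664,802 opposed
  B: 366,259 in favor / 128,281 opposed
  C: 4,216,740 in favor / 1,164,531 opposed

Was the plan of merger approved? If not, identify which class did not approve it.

A: a majority of 13224953 is 6612477; 6,612,477 required, 6,612,477 in favor — approved.
B: 3/5 of 610517 = 366310.20, rounded up to 366311; 366,311 required, 366,259 in favor — not approved.
C: 3/5 of 7027506 = 4216503.60, rounded up to 4216504; 4,216,504 required, 4,216,740 in favor — approved.

Not approved — the B shares did not give the required vote.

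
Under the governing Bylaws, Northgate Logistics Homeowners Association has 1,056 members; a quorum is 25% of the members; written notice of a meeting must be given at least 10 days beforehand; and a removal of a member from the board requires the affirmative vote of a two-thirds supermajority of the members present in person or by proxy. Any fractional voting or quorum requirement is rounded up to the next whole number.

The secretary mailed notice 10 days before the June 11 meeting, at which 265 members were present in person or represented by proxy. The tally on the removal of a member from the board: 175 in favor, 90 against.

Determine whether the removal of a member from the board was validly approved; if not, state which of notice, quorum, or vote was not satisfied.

Invalid — vote requirement not satisfied.

Notice: 10 days given; 10 required. Satisfied.
Quorum: 25% of 1,056 = 264; 265 present. Satisfied.
Vote: requires two-thirds of those present (265); 2/3 of 265 = 176.67, rounded up to 177, so 177 needed; 175 in favor. Not satisfied.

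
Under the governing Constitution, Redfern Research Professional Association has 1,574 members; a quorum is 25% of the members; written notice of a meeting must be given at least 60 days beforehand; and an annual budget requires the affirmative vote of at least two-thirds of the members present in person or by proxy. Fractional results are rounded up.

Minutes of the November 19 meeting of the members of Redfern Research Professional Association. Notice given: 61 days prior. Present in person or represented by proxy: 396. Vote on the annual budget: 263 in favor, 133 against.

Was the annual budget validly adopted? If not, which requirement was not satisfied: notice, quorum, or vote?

Invalid — vote requirement not satisfied.

Notice: 61 days given; 60 required. Satisfied.
Quorum: 25% of 1,574 = 393.50, rounded up to 394; 396 present. Satisfied.
Vote: requires two-thirds of those present (396); 2/3 of 396 = 264, so 264 needed; 263 in favor. Not satisfied.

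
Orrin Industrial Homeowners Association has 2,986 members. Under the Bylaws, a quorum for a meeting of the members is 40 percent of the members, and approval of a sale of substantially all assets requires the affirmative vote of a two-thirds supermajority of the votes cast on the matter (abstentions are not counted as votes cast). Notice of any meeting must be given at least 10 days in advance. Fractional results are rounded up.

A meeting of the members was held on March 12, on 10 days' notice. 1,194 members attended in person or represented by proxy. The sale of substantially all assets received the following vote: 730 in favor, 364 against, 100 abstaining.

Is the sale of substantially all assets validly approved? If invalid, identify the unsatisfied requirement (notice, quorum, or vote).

Notice: 10 days given; 10 required. Satisfied.
Quorum: 40% of 2,986 = 1,194.40, rounded up to 1,195; 1,194 present. Not satisfied.
Vote: requires two-thirds of the votes cast (1,194 − 100 abstaining = 1,094); 2/3 of 1094 = 729.33, rounded up to 730, so 730 needed; 730 in favor. Satisfied.

Invalid — quorum requirement not satisfied.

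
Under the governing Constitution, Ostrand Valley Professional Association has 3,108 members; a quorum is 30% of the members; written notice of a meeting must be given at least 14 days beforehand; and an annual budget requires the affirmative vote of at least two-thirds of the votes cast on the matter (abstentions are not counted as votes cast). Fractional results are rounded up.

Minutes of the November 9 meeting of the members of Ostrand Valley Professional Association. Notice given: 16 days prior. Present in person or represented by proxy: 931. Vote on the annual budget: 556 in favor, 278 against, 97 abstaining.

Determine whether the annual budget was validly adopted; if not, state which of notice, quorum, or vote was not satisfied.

Notice: 16 days given; 14 required. Satisfied.
Quorum: 30% of 3,108 = 932.40, rounded up to 933; 931 present. Not satisfied.
Vote: requires two-thirds of the votes cast (931 − 97 abstaining = 834); 2/3 of 834 = 556, so 556 needed; 556 in favor. Satisfied.

Invalid — quorum requirement not satisfied.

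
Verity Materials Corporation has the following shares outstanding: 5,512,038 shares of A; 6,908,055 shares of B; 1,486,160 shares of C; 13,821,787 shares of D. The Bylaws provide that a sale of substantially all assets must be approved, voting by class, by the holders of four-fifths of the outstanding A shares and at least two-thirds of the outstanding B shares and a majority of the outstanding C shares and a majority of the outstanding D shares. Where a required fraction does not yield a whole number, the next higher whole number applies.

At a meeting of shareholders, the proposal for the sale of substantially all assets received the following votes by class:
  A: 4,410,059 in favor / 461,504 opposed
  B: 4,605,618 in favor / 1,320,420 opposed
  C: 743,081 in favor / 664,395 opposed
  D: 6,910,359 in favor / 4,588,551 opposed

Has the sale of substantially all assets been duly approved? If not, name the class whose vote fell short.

A: 4/5 of 5512038 = 4409630.40, rounded up to 4409631; 4,409,631 required, 4,410,059 in favor — approved.
B: 2/3 of 6908055 = 4605370; 4,605,370 required, 4,605,618 in favor — approved.
C: a majority of 1486160 is 743081; 743,081 required, 743,081 in favor — approved.
D: a majority of 13821787 is 6910894; 6,910,894 required, 6,910,359 in favor — not approved.

Not approved — the D shares did not give the required vote.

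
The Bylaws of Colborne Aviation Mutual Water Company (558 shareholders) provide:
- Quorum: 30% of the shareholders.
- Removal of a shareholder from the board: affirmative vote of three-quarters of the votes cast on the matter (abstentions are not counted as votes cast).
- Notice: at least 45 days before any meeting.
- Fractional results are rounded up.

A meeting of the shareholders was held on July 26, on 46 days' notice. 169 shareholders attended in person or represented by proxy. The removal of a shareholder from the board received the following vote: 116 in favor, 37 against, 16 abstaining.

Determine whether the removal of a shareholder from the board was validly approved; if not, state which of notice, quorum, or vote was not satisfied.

Notice: 46 days given; 45 required. Satisfied.
Quorum: 30% of 558 = 167.40, rounded up to 168; 169 present. Satisfied.
Vote: requires three-fourths of the votes cast (169 − 16 abstaining = 153); 3/4 of 153 = 114.75, rounded up to 115, so 115 needed; 116 in favor. Satisfied.

Valid — all requirements satisfied.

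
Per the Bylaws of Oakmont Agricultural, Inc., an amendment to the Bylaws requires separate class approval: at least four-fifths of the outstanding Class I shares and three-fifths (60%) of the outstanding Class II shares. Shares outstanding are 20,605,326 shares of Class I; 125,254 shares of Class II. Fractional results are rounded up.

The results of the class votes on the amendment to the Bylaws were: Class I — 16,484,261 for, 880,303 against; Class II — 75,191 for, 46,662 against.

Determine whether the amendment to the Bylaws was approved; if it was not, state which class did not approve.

Approved — every class gave the required vote.

Class I: 4/5 of 20605326 = 16484260.80, rounded up to 16484261; 16,484,261 required, 16,484,261 in favor — approved.
Class II: 3/5 of 125254 = 75152.40, rounded up to 75153; 75,153 required, 75,191 in favor — approved.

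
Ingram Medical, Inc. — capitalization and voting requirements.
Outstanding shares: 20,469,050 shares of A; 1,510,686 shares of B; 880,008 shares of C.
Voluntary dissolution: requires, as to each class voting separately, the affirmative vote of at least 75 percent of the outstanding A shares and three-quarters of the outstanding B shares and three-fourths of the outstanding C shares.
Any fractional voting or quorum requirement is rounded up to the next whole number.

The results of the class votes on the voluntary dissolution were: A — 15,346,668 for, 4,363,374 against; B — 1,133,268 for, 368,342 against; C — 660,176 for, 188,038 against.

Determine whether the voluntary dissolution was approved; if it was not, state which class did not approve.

A: 3/4 of 20469050 = 15351787.50, rounded up to 15351788; 15,351,788 required, 15,346,668 in favor — not approved.
B: 3/4 of 1510686 = 1133014.50, rounded up to 1133015; 1,133,015 required, 1,133,268 in favor — approved.
C: 3/4 of 880008 = 660006; 660,006 required, 660,176 in favor — approved.

Not approved — the A shares did not give the required vote.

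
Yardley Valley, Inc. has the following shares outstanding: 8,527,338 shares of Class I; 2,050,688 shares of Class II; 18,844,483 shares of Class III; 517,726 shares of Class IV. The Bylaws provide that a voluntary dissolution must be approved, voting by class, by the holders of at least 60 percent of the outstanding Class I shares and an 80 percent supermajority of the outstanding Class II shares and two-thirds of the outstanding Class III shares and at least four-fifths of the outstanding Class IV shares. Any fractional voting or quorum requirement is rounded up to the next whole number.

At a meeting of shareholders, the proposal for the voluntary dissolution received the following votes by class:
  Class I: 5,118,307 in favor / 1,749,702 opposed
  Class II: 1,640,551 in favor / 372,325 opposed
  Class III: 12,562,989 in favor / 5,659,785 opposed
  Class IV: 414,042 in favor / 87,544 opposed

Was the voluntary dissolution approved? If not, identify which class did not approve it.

Not approved — the Class IV shares did not give the required vote.

Class I: 3/5 of 8527338 = 5116402.80, rounded up to 5116403; 5,116,403 required, 5,118,307 in favor — approved.
Class II: 4/5 of 2050688 = 1640550.40, rounded up to 1640551; 1,640,551 required, 1,640,551 in favor — approved.
Class III: 2/3 of 18844483 = 12562988.67, rounded up to 12562989; 12,562,989 required, 12,562,989 in favor — approved.
Class IV: 4/5 of 517726 = 414180.80, rounded up to 414181; 414,181 required, 414,042 in favor — not approved.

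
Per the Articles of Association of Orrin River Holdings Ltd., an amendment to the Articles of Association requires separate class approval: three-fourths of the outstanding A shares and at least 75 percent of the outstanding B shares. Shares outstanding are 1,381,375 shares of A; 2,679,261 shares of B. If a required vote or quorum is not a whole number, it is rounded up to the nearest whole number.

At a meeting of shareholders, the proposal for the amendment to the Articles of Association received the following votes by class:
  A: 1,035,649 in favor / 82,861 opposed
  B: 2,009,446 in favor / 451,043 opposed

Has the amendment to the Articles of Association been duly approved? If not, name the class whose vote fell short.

A: 3/4 of 1381375 = 1036031.25, rounded up to 1036032; 1,036,032 required, 1,035,649 in favor — not approved.
B: 3/4 of 2679261 = 2009445.75, rounded up to 2009446; 2,009,446 required, 2,009,446 in favor — approved.

Not approved — the A shares did not give the required vote.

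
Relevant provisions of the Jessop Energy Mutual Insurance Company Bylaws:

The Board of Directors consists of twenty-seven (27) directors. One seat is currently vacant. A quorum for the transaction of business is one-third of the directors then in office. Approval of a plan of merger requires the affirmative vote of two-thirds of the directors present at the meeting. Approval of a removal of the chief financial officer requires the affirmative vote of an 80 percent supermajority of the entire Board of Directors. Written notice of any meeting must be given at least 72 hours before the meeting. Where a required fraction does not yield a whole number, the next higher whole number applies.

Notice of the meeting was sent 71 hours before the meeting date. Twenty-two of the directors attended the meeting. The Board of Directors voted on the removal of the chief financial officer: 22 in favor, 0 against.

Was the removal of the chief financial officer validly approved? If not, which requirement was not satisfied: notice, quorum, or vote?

Notice: 71 hours given; 72 required (71 < 72). Not satisfied.
Quorum: 22 present; quorum is 9. Satisfied.
Vote: the removal of the chief financial officer requires four-fifths of the entire Board of Directors (27). 4/5 of 27 = 21.60, rounded up to 22, so 22 affirmative votes are needed; 22 voted in favor. Satisfied.

Invalid — notice requirement not satisfied.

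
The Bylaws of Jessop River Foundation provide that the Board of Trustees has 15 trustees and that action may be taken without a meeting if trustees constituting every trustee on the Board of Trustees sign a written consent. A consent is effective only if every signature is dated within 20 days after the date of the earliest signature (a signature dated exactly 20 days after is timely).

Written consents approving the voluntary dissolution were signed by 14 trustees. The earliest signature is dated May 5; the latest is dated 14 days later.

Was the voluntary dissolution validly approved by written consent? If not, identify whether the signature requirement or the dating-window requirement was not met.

Not effective — insufficient signatures.

Signatures required: all of 15 — unanimous means all 15, so 15 needed; 14 signed. Insufficient.
Dating window: the latest signature is 14 days after the earliest; the limit is 20 days. Within the window.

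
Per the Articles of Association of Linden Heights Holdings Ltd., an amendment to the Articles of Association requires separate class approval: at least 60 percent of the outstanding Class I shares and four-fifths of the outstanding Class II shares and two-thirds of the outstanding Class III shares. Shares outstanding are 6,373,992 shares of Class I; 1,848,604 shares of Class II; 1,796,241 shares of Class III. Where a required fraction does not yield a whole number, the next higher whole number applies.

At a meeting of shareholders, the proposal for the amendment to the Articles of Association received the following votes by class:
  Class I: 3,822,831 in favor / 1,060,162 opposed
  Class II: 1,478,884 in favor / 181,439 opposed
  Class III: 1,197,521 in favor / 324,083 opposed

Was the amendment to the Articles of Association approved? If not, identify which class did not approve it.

Not approved — the Class I shares did not give the required vote.

Class I: 3/5 of 6373992 = 3824395.20, rounded up to 3824396; 3,824,396 required, 3,822,831 in favor — not approved.
Class II: 4/5 of 1848604 = 1478883.20, rounded up to 1478884; 1,478,884 required, 1,478,884 in favor — approved.
Class III: 2/3 of 1796241 = 1197494; 1,197,494 required, 1,197,521 in favor — approved.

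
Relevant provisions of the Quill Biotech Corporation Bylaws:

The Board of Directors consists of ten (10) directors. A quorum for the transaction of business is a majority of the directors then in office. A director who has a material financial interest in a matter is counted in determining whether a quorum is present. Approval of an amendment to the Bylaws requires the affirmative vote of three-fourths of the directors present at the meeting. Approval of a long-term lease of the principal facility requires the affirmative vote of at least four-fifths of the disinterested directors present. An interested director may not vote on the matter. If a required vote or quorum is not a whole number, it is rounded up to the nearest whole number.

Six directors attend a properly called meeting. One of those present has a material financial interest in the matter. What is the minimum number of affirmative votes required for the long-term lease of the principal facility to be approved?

The long-term lease of the principal facility requires four-fifths of the disinterested directors present (6 − 1 = 5).
4/5 of 5 = 4.

4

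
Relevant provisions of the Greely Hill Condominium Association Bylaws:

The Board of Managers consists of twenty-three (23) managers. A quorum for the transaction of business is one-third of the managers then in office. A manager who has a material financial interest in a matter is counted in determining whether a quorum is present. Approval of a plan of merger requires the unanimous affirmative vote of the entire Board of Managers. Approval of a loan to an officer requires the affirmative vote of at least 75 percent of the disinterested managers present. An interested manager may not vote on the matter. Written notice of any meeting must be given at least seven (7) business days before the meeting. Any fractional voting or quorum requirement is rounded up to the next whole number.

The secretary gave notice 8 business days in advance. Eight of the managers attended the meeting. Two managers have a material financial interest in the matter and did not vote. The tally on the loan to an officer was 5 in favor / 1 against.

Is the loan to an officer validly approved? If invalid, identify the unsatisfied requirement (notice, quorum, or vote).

Valid — all requirements satisfied.

Notice: 8 business days given; 7 required (8 ≥ 7). Satisfied.
Quorum: 8 present (interested managers count toward quorum); quorum is 8. Satisfied.
Vote: the loan to an officer requires three-fourths of the disinterested managers present (8 − 2 = 6). 3/4 of 6 = 4.50, rounded up to 5, so 5 affirmative votes are needed; 5 voted in favor. Satisfied.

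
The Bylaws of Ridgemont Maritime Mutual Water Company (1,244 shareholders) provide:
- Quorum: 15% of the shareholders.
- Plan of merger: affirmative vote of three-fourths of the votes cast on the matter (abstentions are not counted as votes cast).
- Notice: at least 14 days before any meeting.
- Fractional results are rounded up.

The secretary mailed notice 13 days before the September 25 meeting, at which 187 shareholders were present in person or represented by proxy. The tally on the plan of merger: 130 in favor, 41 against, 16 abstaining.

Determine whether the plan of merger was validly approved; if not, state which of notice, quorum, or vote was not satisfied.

Notice: 13 days given; 14 required. Not satisfied.
Quorum: 15% of 1,244 = 186.60, rounded up to 187; 187 present. Satisfied.
Vote: requires three-fourths of the votes cast (187 − 16 abstaining = 171); 3/4 of 171 = 128.25, rounded up to 129, so 129 needed; 130 in favor. Satisfied.

Invalid — notice requirement not satisfied.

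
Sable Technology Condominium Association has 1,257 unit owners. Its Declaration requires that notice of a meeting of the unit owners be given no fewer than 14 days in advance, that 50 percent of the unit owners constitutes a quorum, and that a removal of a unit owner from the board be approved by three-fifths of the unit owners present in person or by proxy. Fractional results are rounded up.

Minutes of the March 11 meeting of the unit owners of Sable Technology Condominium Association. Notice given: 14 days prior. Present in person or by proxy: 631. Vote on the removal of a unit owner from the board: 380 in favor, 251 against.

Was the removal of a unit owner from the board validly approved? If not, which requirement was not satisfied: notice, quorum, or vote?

Notice: 14 days given; 14 required. Satisfied.
Quorum: 50% of 1,257 = 628.50, rounded up to 629; 631 present. Satisfied.
Vote: requires three-fifths of those present (631); 3/5 of 631 = 378.60, rounded up to 379, so 379 needed; 380 in favor. Satisfied.

Valid — all requirements satisfied.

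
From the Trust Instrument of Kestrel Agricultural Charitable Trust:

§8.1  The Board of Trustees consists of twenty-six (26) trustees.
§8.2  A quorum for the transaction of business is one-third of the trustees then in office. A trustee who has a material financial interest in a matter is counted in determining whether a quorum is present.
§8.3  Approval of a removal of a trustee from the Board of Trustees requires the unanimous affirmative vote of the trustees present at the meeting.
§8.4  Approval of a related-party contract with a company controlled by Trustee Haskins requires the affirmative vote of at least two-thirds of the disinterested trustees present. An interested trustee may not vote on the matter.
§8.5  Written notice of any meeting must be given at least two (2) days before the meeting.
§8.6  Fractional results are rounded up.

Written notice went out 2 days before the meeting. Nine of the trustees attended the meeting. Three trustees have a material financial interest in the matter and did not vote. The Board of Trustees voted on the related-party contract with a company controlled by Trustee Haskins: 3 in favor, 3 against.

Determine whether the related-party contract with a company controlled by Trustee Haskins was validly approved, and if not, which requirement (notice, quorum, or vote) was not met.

Notice: 2 days given; 2 required (2 ≥ 2). Satisfied.
Quorum: 9 present (interested trustees count toward quorum); quorum is 9. Satisfied.
Vote: the related-party contract with a company controlled by Trustee Haskins requires two-thirds of the disinterested trustees present (9 − 3 = 6). 2/3 of 6 = 4, so 4 affirmative votes are needed; 3 voted in favor. Not satisfied.

Invalid — vote requirement not satisfied.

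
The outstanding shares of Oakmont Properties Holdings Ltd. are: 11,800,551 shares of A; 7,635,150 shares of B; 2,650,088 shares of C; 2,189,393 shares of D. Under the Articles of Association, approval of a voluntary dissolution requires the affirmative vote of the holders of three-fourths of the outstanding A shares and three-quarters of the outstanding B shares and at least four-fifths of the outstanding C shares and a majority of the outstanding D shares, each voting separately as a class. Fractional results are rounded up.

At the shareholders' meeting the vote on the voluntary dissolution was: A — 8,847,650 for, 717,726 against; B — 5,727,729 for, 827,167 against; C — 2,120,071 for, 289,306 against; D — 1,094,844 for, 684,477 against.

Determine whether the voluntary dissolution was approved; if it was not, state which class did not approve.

Not approved — the A shares did not give the required vote.

A: 3/4 of 11800551 = 8850413.25, rounded up to 8850414; 8,850,414 required, 8,847,650 in favor — not approved.
B: 3/4 of 7635150 = 5726362.50, rounded up to 5726363; 5,726,363 required, 5,727,729 in favor — approved.
C: 4/5 of 2650088 = 2120070.40, rounded up to 2120071; 2,120,071 required, 2,120,071 in favor — approved.
D: a majority of 2189393 is 1094697; 1,094,697 required, 1,094,844 in favor — approved.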